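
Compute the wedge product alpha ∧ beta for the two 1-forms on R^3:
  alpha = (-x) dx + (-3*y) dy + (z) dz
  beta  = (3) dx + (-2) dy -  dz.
alpha ∧ beta = (2*x + 9*y) dx ∧ dy + (x - 3*z) dx ∧ dz + (3*y + 2*z) dy ∧ dz

Distribute the wedge, using dx_i ∧ dx_j = -dx_j ∧ dx_i and dx_i ∧ dx_i = 0. For each pair (i, j) with i < j, the coefficient of dx_i ∧ dx_j in alpha ∧ beta is (alpha_i * beta_j - alpha_j * beta_i). Collecting: alpha ∧ beta = (2*x + 9*y) dx ∧ dy + (x - 3*z) dx ∧ dz + (3*y + 2*z) dy ∧ dz.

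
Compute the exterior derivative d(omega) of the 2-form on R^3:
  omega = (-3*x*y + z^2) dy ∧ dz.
d(omega) = (-3*y) dx ∧ dy ∧ dz

For a 2-form omega = sum_{i<j} g_{ij} dx_i ∧ dx_j, the exterior derivative is
  d(omega) = sum_{i<j} d(g_{ij}) ∧ dx_i ∧ dx_j = sum_{i<j, k} (∂g_{ij}/∂x_k) dx_k ∧ dx_i ∧ dx_j.
Expand each term, using dx_k ∧ dx_i ∧ dx_j = sgn(permutation) dx_{(a)} ∧ dx_{(b)} ∧ dx_{(c)} with (a < b < c) sorted:
  d(-3*x*y + z^2) includes (∂/∂x)(-3*x*y + z^2) dx = (-3*y) dx, which multiplied by dy ∧ dz gives (-3*y) dx ∧ dy ∧ dz
Collecting like 3-forms: d(omega) = (-3*y) dx ∧ dy ∧ dz.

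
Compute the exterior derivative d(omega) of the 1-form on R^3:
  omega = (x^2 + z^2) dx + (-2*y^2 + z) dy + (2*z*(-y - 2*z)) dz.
d(omega) = (-2*z) dx ∧ dz + (-2*z - 1) dy ∧ dz

For a 1-form omega = sum_i f_i dx_i, the exterior derivative is
  d(omega) = sum_{i < j} (∂f_j/∂x_i - ∂f_i/∂x_j) dx_i ∧ dx_j.
  coefficient of dx ∧ dz: ∂f_3/∂x - ∂f_1/∂z = ∂(2*z*(-y - 2*z))/∂x - ∂(x^2 + z^2)/∂z = -2*z
  coefficient of dy ∧ dz: ∂f_3/∂y - ∂f_2/∂z = ∂(2*z*(-y - 2*z))/∂y - ∂(-2*y^2 + z)/∂z = -2*z - 1
Assembling: d(omega) = (-2*z) dx ∧ dz + (-2*z - 1) dy ∧ dz.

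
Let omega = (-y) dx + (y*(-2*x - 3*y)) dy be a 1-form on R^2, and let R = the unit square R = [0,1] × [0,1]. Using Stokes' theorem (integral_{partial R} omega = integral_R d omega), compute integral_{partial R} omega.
integral_(partial R) omega = 0

Stokes: integral_partial_R omega = integral_R d omega with d omega = (∂Q/∂x - ∂P/∂y) dx ∧ dy.
  ∂Q/∂x = -2*y
  ∂P/∂y = -1
  integrand = ∂Q/∂x - ∂P/∂y = 1 - 2*y.
Integrating over R: integral_0^1 integral_0^1 (1 - 2*y) dx dy = 0.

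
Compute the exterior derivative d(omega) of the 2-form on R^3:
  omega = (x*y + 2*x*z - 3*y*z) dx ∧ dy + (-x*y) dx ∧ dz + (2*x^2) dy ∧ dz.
d(omega) = (7*x - 3*y) dx ∧ dy ∧ dz

For a 2-form omega = sum_{i<j} g_{ij} dx_i ∧ dx_j, the exterior derivative is
  d(omega) = sum_{i<j} d(g_{ij}) ∧ dx_i ∧ dx_j = sum_{i<j, k} (∂g_{ij}/∂x_k) dx_k ∧ dx_i ∧ dx_j.
Expand each term, using dx_k ∧ dx_i ∧ dx_j = sgn(permutation) dx_{(a)} ∧ dx_{(b)} ∧ dx_{(c)} with (a < b < c) sorted:
  d(x*y + 2*x*z - 3*y*z) includes (∂/∂z)(x*y + 2*x*z - 3*y*z) dz = (2*x - 3*y) dz, which multiplied by dx ∧ dy gives (2*x - 3*y) dx ∧ dy ∧ dz
  d(-x*y) includes (∂/∂y)(-x*y) dy = (-x) dy, which multiplied by dx ∧ dz gives (x) dx ∧ dy ∧ dz
  d(2*x^2) includes (∂/∂x)(2*x^2) dx = (4*x) dx, which multiplied by dy ∧ dz gives (4*x) dx ∧ dy ∧ dz
Collecting like 3-forms: d(omega) = (7*x - 3*y) dx ∧ dy ∧ dz.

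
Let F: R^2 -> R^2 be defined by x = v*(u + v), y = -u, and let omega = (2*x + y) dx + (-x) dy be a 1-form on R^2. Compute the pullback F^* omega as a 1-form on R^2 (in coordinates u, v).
F^* omega = (v^2*(2*u + 2*v + 1)) du + (2*u^2*v - u^2 + 6*u*v^2 - 2*u*v + 4*v^3) dv

Using F^*(f dg) = (f ∘ F) d(g ∘ F), substitute each coordinate x_i by F_i(u, v) in f_i, and replace dx_i by d F_i = (∂F_i/∂u) du + (∂F_i/∂v) dv.
  For the x component: f_1(F) = 2*u*v - u + 2*v^2; d F_1 = (v) du + (u + 2*v) dv
  For the y component: f_2(F) = v*(-u - v); d F_2 = (-1) du + (0) dv
Combining and collecting du, dv coefficients:
  coeff of du: v^2*(2*u + 2*v + 1)
  coeff of dv: 2*u^2*v - u^2 + 6*u*v^2 - 2*u*v + 4*v^3
F^* omega = (v^2*(2*u + 2*v + 1)) du + (2*u^2*v - u^2 + 6*u*v^2 - 2*u*v + 4*v^3) dv.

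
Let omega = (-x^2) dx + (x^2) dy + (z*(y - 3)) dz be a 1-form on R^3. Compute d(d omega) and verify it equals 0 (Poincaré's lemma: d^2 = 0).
d(d omega) = 0

Step 1: d omega = sum_{i<j} (∂f_j/∂x_i - ∂f_i/∂x_j) dx_i ∧ dx_j:
  coeff of dx ∧ dy: 2*x
  coeff of dx ∧ dz: 0
  coeff of dy ∧ dz: z
Step 2: Apply d again to each 2-form coefficient. The only possible 3-form in R^3 is dx ∧ dy ∧ dz, with coefficient
  ∂(coeff of dy∧dz)/∂x - ∂(coeff of dx∧dz)/∂y + ∂(coeff of dx∧dy)/∂z
  = ∂/∂x (z) - ∂/∂y (0) + ∂/∂z (2*x).
Each of these terms simplifies to sums of mixed partials that cancel in pairs. The result is 0 (by equality of mixed partials for smooth functions — Schwarz / Clairaut).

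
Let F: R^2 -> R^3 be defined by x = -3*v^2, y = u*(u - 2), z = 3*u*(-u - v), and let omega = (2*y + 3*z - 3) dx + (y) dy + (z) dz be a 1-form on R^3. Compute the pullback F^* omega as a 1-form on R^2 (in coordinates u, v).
F^* omega = (u*(20*u^2 + 27*u*v - 6*u + 9*v^2 + 4)) du + (9*u^3 + 51*u^2*v + 54*u*v^2 + 24*u*v + 18*v) dv

Using F^*(f dg) = (f ∘ F) d(g ∘ F), substitute each coordinate x_i by F_i(u, v) in f_i, and replace dx_i by d F_i = (∂F_i/∂u) du + (∂F_i/∂v) dv.
  For the x component: f_1(F) = -7*u^2 - 9*u*v - 4*u - 3; d F_1 = (0) du + (-6*v) dv
  For the y component: f_2(F) = u*(u - 2); d F_2 = (2*u - 2) du + (0) dv
  For the z component: f_3(F) = 3*u*(-u - v); d F_3 = (-6*u - 3*v) du + (-3*u) dv
Combining and collecting du, dv coefficients:
  coeff of du: u*(20*u^2 + 27*u*v - 6*u + 9*v^2 + 4)
  coeff of dv: 9*u^3 + 51*u^2*v + 54*u*v^2 + 24*u*v + 18*v
F^* omega = (u*(20*u^2 + 27*u*v - 6*u + 9*v^2 + 4)) du + (9*u^3 + 51*u^2*v + 54*u*v^2 + 24*u*v + 18*v) dv.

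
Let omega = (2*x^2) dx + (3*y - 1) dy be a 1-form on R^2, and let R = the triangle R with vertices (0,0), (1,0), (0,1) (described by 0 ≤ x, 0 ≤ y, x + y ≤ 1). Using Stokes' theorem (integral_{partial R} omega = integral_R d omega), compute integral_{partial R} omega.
integral_(partial R) omega = 0

Stokes: integral_partial_R omega = integral_R d omega with d omega = (∂Q/∂x - ∂P/∂y) dx ∧ dy.
  ∂Q/∂x = 0
  ∂P/∂y = 0
  integrand = ∂Q/∂x - ∂P/∂y = 0.
Integrating over R: integral_0^1 integral_0^{1-x} (0) dy dx = 0.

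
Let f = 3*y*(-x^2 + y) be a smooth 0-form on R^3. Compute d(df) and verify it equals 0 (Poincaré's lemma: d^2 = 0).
d(df) = 0

Step 1: df = sum_i (∂f/∂x_i) dx_i = (-6*x*y) dx + (-3*x^2 + 6*y) dy + (0) dz.
Step 2: Apply d again. Using the 1-form formula, the coefficient of dx ∧ dy in d(df) is ∂^2 f/∂x ∂y - ∂^2 f/∂y ∂x = (-6*x) - (-6*x) = 0 (equality of mixed partials for smooth f).
Similarly for dx ∧ dz and dy ∧ dz — all coefficients vanish. So d(df) = 0.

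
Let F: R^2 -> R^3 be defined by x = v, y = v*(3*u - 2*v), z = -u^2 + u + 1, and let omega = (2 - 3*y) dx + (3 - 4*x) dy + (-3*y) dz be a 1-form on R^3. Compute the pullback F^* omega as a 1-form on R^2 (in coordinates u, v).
F^* omega = (3*v*(6*u^2 - 4*u*v - 3*u - 2*v + 3)) du + (-21*u*v + 9*u + 22*v^2 - 12*v + 2) dv

Using F^*(f dg) = (f ∘ F) d(g ∘ F), substitute each coordinate x_i by F_i(u, v) in f_i, and replace dx_i by d F_i = (∂F_i/∂u) du + (∂F_i/∂v) dv.
  For the x component: f_1(F) = -9*u*v + 6*v^2 + 2; d F_1 = (0) du + (1) dv
  For the y component: f_2(F) = 3 - 4*v; d F_2 = (3*v) du + (3*u - 4*v) dv
  For the z component: f_3(F) = 3*v*(-3*u + 2*v); d F_3 = (1 - 2*u) du + (0) dv
Combining and collecting du, dv coefficients:
  coeff of du: 3*v*(6*u^2 - 4*u*v - 3*u - 2*v + 3)
  coeff of dv: -21*u*v + 9*u + 22*v^2 - 12*v + 2
F^* omega = (3*v*(6*u^2 - 4*u*v - 3*u - 2*v + 3)) du + (-21*u*v + 9*u + 22*v^2 - 12*v + 2) dv.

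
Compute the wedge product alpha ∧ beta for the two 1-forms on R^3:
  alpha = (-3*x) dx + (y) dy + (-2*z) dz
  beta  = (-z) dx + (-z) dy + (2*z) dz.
alpha ∧ beta = (z*(3*x + y)) dx ∧ dy + (-2*z*(3*x + z)) dx ∧ dz + (2*z*(y - z)) dy ∧ dz

Distribute the wedge, using dx_i ∧ dx_j = -dx_j ∧ dx_i and dx_i ∧ dx_i = 0. For each pair (i, j) with i < j, the coefficient of dx_i ∧ dx_j in alpha ∧ beta is (alpha_i * beta_j - alpha_j * beta_i). Collecting: alpha ∧ beta = (z*(3*x + y)) dx ∧ dy + (-2*z*(3*x + z)) dx ∧ dz + (2*z*(y - z)) dy ∧ dz.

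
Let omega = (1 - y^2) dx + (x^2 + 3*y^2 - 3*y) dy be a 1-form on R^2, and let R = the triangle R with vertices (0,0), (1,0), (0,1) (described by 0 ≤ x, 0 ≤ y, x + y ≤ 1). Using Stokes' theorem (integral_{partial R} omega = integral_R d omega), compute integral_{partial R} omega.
integral_(partial R) omega = 2/3

Stokes: integral_partial_R omega = integral_R d omega with d omega = (∂Q/∂x - ∂P/∂y) dx ∧ dy.
  ∂Q/∂x = 2*x
  ∂P/∂y = -2*y
  integrand = ∂Q/∂x - ∂P/∂y = 2*x + 2*y.
Integrating over R: integral_0^1 integral_0^{1-x} (2*x + 2*y) dy dx = 2/3.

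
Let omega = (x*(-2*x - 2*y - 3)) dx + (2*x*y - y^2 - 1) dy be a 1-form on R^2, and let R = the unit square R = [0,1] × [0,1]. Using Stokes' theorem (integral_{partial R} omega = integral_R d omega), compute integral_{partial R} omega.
integral_(partial R) omega = 2

Stokes: integral_partial_R omega = integral_R d omega with d omega = (∂Q/∂x - ∂P/∂y) dx ∧ dy.
  ∂Q/∂x = 2*y
  ∂P/∂y = -2*x
  integrand = ∂Q/∂x - ∂P/∂y = 2*x + 2*y.
Integrating over R: integral_0^1 integral_0^1 (2*x + 2*y) dx dy = 2.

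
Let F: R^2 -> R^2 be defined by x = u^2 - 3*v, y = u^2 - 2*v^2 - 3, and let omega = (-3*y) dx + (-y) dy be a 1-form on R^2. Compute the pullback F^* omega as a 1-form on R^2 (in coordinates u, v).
F^* omega = (8*u*(-u^2 + 2*v^2 + 3)) du + (4*u^2*v + 9*u^2 - 8*v^3 - 18*v^2 - 12*v - 27) dv

Using F^*(f dg) = (f ∘ F) d(g ∘ F), substitute each coordinate x_i by F_i(u, v) in f_i, and replace dx_i by d F_i = (∂F_i/∂u) du + (∂F_i/∂v) dv.
  For the x component: f_1(F) = -3*u^2 + 6*v^2 + 9; d F_1 = (2*u) du + (-3) dv
  For the y component: f_2(F) = -u^2 + 2*v^2 + 3; d F_2 = (2*u) du + (-4*v) dv
Combining and collecting du, dv coefficients:
  coeff of du: 8*u*(-u^2 + 2*v^2 + 3)
  coeff of dv: 4*u^2*v + 9*u^2 - 8*v^3 - 18*v^2 - 12*v - 27
F^* omega = (8*u*(-u^2 + 2*v^2 + 3)) du + (4*u^2*v + 9*u^2 - 8*v^3 - 18*v^2 - 12*v - 27) dv.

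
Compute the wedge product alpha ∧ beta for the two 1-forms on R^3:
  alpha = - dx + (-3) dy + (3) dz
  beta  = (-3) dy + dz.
alpha ∧ beta = (3) dx ∧ dy + (-1) dx ∧ dz + (6) dy ∧ dz

Distribute the wedge, using dx_i ∧ dx_j = -dx_j ∧ dx_i and dx_i ∧ dx_i = 0. For each pair (i, j) with i < j, the coefficient of dx_i ∧ dx_j in alpha ∧ beta is (alpha_i * beta_j - alpha_j * beta_i). Collecting: alpha ∧ beta = (3) dx ∧ dy + (-1) dx ∧ dz + (6) dy ∧ dz.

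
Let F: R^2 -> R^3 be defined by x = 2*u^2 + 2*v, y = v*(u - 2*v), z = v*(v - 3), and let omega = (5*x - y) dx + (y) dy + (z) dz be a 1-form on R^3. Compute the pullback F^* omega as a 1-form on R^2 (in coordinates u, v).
F^* omega = (40*u^3 - 4*u^2*v + 9*u*v^2 + 40*u*v - 2*v^3) du + (u^2*v + 20*u^2 - 6*u*v^2 - 2*u*v + 10*v^3 - 5*v^2 + 29*v) dv

Using F^*(f dg) = (f ∘ F) d(g ∘ F), substitute each coordinate x_i by F_i(u, v) in f_i, and replace dx_i by d F_i = (∂F_i/∂u) du + (∂F_i/∂v) dv.
  For the x component: f_1(F) = 10*u^2 - u*v + 2*v^2 + 10*v; d F_1 = (4*u) du + (2) dv
  For the y component: f_2(F) = v*(u - 2*v); d F_2 = (v) du + (u - 4*v) dv
  For the z component: f_3(F) = v*(v - 3); d F_3 = (0) du + (2*v - 3) dv
Combining and collecting du, dv coefficients:
  coeff of du: 40*u^3 - 4*u^2*v + 9*u*v^2 + 40*u*v - 2*v^3
  coeff of dv: u^2*v + 20*u^2 - 6*u*v^2 - 2*u*v + 10*v^3 - 5*v^2 + 29*v
F^* omega = (40*u^3 - 4*u^2*v + 9*u*v^2 + 40*u*v - 2*v^3) du + (u^2*v + 20*u^2 - 6*u*v^2 - 2*u*v + 10*v^3 - 5*v^2 + 29*v) dv.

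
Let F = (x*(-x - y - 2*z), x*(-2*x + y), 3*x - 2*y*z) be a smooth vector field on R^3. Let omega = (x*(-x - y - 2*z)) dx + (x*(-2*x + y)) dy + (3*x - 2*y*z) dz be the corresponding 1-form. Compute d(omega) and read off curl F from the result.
d(omega) = (-2*z) dy ∧ dz + (-2*x - 3) dz ∧ dx + (-3*x + y) dx ∧ dy; curl F = (-2*z, -2*x - 3, -3*x + y)

d omega = sum_{i<j} (∂f_j/∂x_i - ∂f_i/∂x_j) dx_i ∧ dx_j. Under the identification (dy ∧ dz, dz ∧ dx, dx ∧ dy) ↔ (e_x, e_y, e_z), the coefficients are exactly the components of curl F. Compute:
  ∂R/∂y - ∂Q/∂z = (-2*z) - (0) = -2*z
  ∂P/∂z - ∂R/∂x = (-2*x) - (3) = -2*x - 3
  ∂Q/∂x - ∂P/∂y = (-4*x + y) - (-x) = -3*x + y.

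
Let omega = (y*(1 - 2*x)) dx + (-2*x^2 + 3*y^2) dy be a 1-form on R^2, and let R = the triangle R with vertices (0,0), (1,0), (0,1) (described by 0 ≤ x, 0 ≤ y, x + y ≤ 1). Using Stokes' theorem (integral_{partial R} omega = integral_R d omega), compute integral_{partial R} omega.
integral_(partial R) omega = -5/6

Stokes: integral_partial_R omega = integral_R d omega with d omega = (∂Q/∂x - ∂P/∂y) dx ∧ dy.
  ∂Q/∂x = -4*x
  ∂P/∂y = 1 - 2*x
  integrand = ∂Q/∂x - ∂P/∂y = -2*x - 1.
Integrating over R: integral_0^1 integral_0^{1-x} (-2*x - 1) dy dx = -5/6.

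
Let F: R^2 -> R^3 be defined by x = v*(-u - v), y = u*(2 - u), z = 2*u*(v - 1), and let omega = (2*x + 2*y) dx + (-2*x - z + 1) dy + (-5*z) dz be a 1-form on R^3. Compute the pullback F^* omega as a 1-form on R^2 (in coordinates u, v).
F^* omega = (2*u^2*v - 4*u^2 - 22*u*v^2 + 36*u*v - 18*u + 2*v^3 + 4*v^2 + 2) du + (2*u^3 - 14*u^2*v + 16*u^2 + 6*u*v^2 - 8*u*v + 4*v^3) dv

Using F^*(f dg) = (f ∘ F) d(g ∘ F), substitute each coordinate x_i by F_i(u, v) in f_i, and replace dx_i by d F_i = (∂F_i/∂u) du + (∂F_i/∂v) dv.
  For the x component: f_1(F) = -2*u^2 - 2*u*v + 4*u - 2*v^2; d F_1 = (-v) du + (-u - 2*v) dv
  For the y component: f_2(F) = 2*u + 2*v^2 + 1; d F_2 = (2 - 2*u) du + (0) dv
  For the z component: f_3(F) = 10*u*(1 - v); d F_3 = (2*v - 2) du + (2*u) dv
Combining and collecting du, dv coefficients:
  coeff of du: 2*u^2*v - 4*u^2 - 22*u*v^2 + 36*u*v - 18*u + 2*v^3 + 4*v^2 + 2
  coeff of dv: 2*u^3 - 14*u^2*v + 16*u^2 + 6*u*v^2 - 8*u*v + 4*v^3
F^* omega = (2*u^2*v - 4*u^2 - 22*u*v^2 + 36*u*v - 18*u + 2*v^3 + 4*v^2 + 2) du + (2*u^3 - 14*u^2*v + 16*u^2 + 6*u*v^2 - 8*u*v + 4*v^3) dv.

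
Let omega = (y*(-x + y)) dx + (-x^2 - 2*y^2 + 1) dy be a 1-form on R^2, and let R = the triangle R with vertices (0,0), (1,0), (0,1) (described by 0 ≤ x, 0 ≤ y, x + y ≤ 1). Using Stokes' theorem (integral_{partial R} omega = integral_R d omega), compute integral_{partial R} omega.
integral_(partial R) omega = -1/2

Stokes: integral_partial_R omega = integral_R d omega with d omega = (∂Q/∂x - ∂P/∂y) dx ∧ dy.
  ∂Q/∂x = -2*x
  ∂P/∂y = -x + 2*y
  integrand = ∂Q/∂x - ∂P/∂y = -x - 2*y.
Integrating over R: integral_0^1 integral_0^{1-x} (-x - 2*y) dy dx = -1/2.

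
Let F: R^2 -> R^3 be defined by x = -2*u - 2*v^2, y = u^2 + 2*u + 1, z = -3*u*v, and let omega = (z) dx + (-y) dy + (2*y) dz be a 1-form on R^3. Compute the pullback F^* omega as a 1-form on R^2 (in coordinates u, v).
F^* omega = (-2*u^3 - 6*u^2*v - 6*u^2 - 6*u*v - 6*u - 6*v - 2) du + (6*u*(-u^2 - 2*u + 2*v^2 - 1)) dv

Using F^*(f dg) = (f ∘ F) d(g ∘ F), substitute each coordinate x_i by F_i(u, v) in f_i, and replace dx_i by d F_i = (∂F_i/∂u) du + (∂F_i/∂v) dv.
  For the x component: f_1(F) = -3*u*v; d F_1 = (-2) du + (-4*v) dv
  For the y component: f_2(F) = -u^2 - 2*u - 1; d F_2 = (2*u + 2) du + (0) dv
  For the z component: f_3(F) = 2*u^2 + 4*u + 2; d F_3 = (-3*v) du + (-3*u) dv
Combining and collecting du, dv coefficients:
  coeff of du: -2*u^3 - 6*u^2*v - 6*u^2 - 6*u*v - 6*u - 6*v - 2
  coeff of dv: 6*u*(-u^2 - 2*u + 2*v^2 - 1)
F^* omega = (-2*u^3 - 6*u^2*v - 6*u^2 - 6*u*v - 6*u - 6*v - 2) du + (6*u*(-u^2 - 2*u + 2*v^2 - 1)) dv.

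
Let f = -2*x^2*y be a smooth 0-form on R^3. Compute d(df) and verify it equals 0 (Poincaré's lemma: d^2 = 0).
d(df) = 0

Step 1: df = sum_i (∂f/∂x_i) dx_i = (-4*x*y) dx + (-2*x^2) dy + (0) dz.
Step 2: Apply d again. Using the 1-form formula, the coefficient of dx ∧ dy in d(df) is ∂^2 f/∂x ∂y - ∂^2 f/∂y ∂x = (-4*x) - (-4*x) = 0 (equality of mixed partials for smooth f).
Similarly for dx ∧ dz and dy ∧ dz — all coefficients vanish. So d(df) = 0.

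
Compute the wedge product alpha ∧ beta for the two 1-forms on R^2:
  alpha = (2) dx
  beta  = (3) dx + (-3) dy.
alpha ∧ beta = (-6) dx ∧ dy

Distribute the wedge, using dx_i ∧ dx_j = -dx_j ∧ dx_i and dx_i ∧ dx_i = 0. For each pair (i, j) with i < j, the coefficient of dx_i ∧ dx_j in alpha ∧ beta is (alpha_i * beta_j - alpha_j * beta_i). Collecting: alpha ∧ beta = (-6) dx ∧ dy.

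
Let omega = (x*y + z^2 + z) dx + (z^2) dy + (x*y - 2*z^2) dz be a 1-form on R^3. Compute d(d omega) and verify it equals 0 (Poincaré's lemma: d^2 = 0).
d(d omega) = 0

Step 1: d omega = sum_{i<j} (∂f_j/∂x_i - ∂f_i/∂x_j) dx_i ∧ dx_j:
  coeff of dx ∧ dy: -x
  coeff of dx ∧ dz: y - 2*z - 1
  coeff of dy ∧ dz: x - 2*z
Step 2: Apply d again to each 2-form coefficient. The only possible 3-form in R^3 is dx ∧ dy ∧ dz, with coefficient
  ∂(coeff of dy∧dz)/∂x - ∂(coeff of dx∧dz)/∂y + ∂(coeff of dx∧dy)/∂z
  = ∂/∂x (x - 2*z) - ∂/∂y (y - 2*z - 1) + ∂/∂z (-x).
Each of these terms simplifies to sums of mixed partials that cancel in pairs. The result is 0 (by equality of mixed partials for smooth functions — Schwarz / Clairaut).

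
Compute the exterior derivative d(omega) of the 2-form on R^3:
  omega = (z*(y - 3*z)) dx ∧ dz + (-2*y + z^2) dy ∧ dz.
d(omega) = (-z) dx ∧ dy ∧ dz

For a 2-form omega = sum_{i<j} g_{ij} dx_i ∧ dx_j, the exterior derivative is
  d(omega) = sum_{i<j} d(g_{ij}) ∧ dx_i ∧ dx_j = sum_{i<j, k} (∂g_{ij}/∂x_k) dx_k ∧ dx_i ∧ dx_j.
Expand each term, using dx_k ∧ dx_i ∧ dx_j = sgn(permutation) dx_{(a)} ∧ dx_{(b)} ∧ dx_{(c)} with (a < b < c) sorted:
  d(z*(y - 3*z)) includes (∂/∂y)(z*(y - 3*z)) dy = (z) dy, which multiplied by dx ∧ dz gives (-z) dx ∧ dy ∧ dz
Collecting like 3-forms: d(omega) = (-z) dx ∧ dy ∧ dz.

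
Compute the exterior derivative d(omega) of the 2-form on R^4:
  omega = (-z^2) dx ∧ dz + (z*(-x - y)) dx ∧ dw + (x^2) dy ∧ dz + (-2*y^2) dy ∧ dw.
d(omega) = (z) dx ∧ dy ∧ dw + (x + y) dx ∧ dz ∧ dw + (2*x) dx ∧ dy ∧ dz

For a 2-form omega = sum_{i<j} g_{ij} dx_i ∧ dx_j, the exterior derivative is
  d(omega) = sum_{i<j} d(g_{ij}) ∧ dx_i ∧ dx_j = sum_{i<j, k} (∂g_{ij}/∂x_k) dx_k ∧ dx_i ∧ dx_j.
Expand each term, using dx_k ∧ dx_i ∧ dx_j = sgn(permutation) dx_{(a)} ∧ dx_{(b)} ∧ dx_{(c)} with (a < b < c) sorted:
  d(z*(-x - y)) includes (∂/∂y)(z*(-x - y)) dy = (-z) dy, which multiplied by dx ∧ dw gives (z) dx ∧ dy ∧ dw
  d(z*(-x - y)) includes (∂/∂z)(z*(-x - y)) dz = (-x - y) dz, which multiplied by dx ∧ dw gives (x + y) dx ∧ dz ∧ dw
  d(x^2) includes (∂/∂x)(x^2) dx = (2*x) dx, which multiplied by dy ∧ dz gives (2*x) dx ∧ dy ∧ dz
Collecting like 3-forms: d(omega) = (z) dx ∧ dy ∧ dw + (x + y) dx ∧ dz ∧ dw + (2*x) dx ∧ dy ∧ dz.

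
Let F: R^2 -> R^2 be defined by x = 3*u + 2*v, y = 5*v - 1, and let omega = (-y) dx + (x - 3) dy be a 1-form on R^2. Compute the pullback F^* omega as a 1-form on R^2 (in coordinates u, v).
F^* omega = (3 - 15*v) du + (15*u - 13) dv

Using F^*(f dg) = (f ∘ F) d(g ∘ F), substitute each coordinate x_i by F_i(u, v) in f_i, and replace dx_i by d F_i = (∂F_i/∂u) du + (∂F_i/∂v) dv.
  For the x component: f_1(F) = 1 - 5*v; d F_1 = (3) du + (2) dv
  For the y component: f_2(F) = 3*u + 2*v - 3; d F_2 = (0) du + (5) dv
Combining and collecting du, dv coefficients:
  coeff of du: 3 - 15*v
  coeff of dv: 15*u - 13
F^* omega = (3 - 15*v) du + (15*u - 13) dv.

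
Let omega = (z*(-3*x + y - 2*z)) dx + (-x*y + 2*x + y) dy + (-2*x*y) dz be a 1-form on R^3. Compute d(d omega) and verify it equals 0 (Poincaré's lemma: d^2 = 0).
d(d omega) = 0

Step 1: d omega = sum_{i<j} (∂f_j/∂x_i - ∂f_i/∂x_j) dx_i ∧ dx_j:
  coeff of dx ∧ dy: -y - z + 2
  coeff of dx ∧ dz: 3*x - 3*y + 4*z
  coeff of dy ∧ dz: -2*x
Step 2: Apply d again to each 2-form coefficient. The only possible 3-form in R^3 is dx ∧ dy ∧ dz, with coefficient
  ∂(coeff of dy∧dz)/∂x - ∂(coeff of dx∧dz)/∂y + ∂(coeff of dx∧dy)/∂z
  = ∂/∂x (-2*x) - ∂/∂y (3*x - 3*y + 4*z) + ∂/∂z (-y - z + 2).
Each of these terms simplifies to sums of mixed partials that cancel in pairs. The result is 0 (by equality of mixed partials for smooth functions — Schwarz / Clairaut).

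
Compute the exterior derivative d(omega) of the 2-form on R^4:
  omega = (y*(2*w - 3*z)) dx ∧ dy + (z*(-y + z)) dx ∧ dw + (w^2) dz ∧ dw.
d(omega) = (-3*y) dx ∧ dy ∧ dz + (2*y + z) dx ∧ dy ∧ dw + (y - 2*z) dx ∧ dz ∧ dw

For a 2-form omega = sum_{i<j} g_{ij} dx_i ∧ dx_j, the exterior derivative is
  d(omega) = sum_{i<j} d(g_{ij}) ∧ dx_i ∧ dx_j = sum_{i<j, k} (∂g_{ij}/∂x_k) dx_k ∧ dx_i ∧ dx_j.
Expand each term, using dx_k ∧ dx_i ∧ dx_j = sgn(permutation) dx_{(a)} ∧ dx_{(b)} ∧ dx_{(c)} with (a < b < c) sorted:
  d(y*(2*w - 3*z)) includes (∂/∂z)(y*(2*w - 3*z)) dz = (-3*y) dz, which multiplied by dx ∧ dy gives (-3*y) dx ∧ dy ∧ dz
  d(y*(2*w - 3*z)) includes (∂/∂w)(y*(2*w - 3*z)) dw = (2*y) dw, which multiplied by dx ∧ dy gives (2*y) dx ∧ dy ∧ dw
  d(z*(-y + z)) includes (∂/∂y)(z*(-y + z)) dy = (-z) dy, which multiplied by dx ∧ dw gives (z) dx ∧ dy ∧ dw
  d(z*(-y + z)) includes (∂/∂z)(z*(-y + z)) dz = (-y + 2*z) dz, which multiplied by dx ∧ dw gives (y - 2*z) dx ∧ dz ∧ dw
Collecting like 3-forms: d(omega) = (-3*y) dx ∧ dy ∧ dz + (2*y + z) dx ∧ dy ∧ dw + (y - 2*z) dx ∧ dz ∧ dw.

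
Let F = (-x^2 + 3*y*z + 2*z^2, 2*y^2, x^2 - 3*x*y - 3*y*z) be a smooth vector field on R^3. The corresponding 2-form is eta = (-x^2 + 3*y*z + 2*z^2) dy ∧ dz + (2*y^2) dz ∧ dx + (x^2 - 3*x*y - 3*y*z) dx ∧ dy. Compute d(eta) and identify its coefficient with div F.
d(eta) = (-2*x + y) dx ∧ dy ∧ dz; div F = -2*x + y

For a 2-form in R^3 of the form above, applying d gives a 3-form with coefficient ∂P/∂x + ∂Q/∂y + ∂R/∂z:
  ∂P/∂x = -2*x
  ∂Q/∂y = 4*y
  ∂R/∂z = -3*y
Sum = -2*x + y, which is exactly div F.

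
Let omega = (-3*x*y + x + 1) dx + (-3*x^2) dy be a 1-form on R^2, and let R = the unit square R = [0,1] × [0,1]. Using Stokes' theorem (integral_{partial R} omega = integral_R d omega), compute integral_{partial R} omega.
integral_(partial R) omega = -3/2

Stokes: integral_partial_R omega = integral_R d omega with d omega = (∂Q/∂x - ∂P/∂y) dx ∧ dy.
  ∂Q/∂x = -6*x
  ∂P/∂y = -3*x
  integrand = ∂Q/∂x - ∂P/∂y = -3*x.
Integrating over R: integral_0^1 integral_0^1 (-3*x) dx dy = -3/2.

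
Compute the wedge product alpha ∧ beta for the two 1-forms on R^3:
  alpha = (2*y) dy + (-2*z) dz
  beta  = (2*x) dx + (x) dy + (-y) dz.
alpha ∧ beta = (-4*x*y) dx ∧ dy + (2*x*z - 2*y^2) dy ∧ dz + (4*x*z) dx ∧ dz

Distribute the wedge, using dx_i ∧ dx_j = -dx_j ∧ dx_i and dx_i ∧ dx_i = 0. For each pair (i, j) with i < j, the coefficient of dx_i ∧ dx_j in alpha ∧ beta is (alpha_i * beta_j - alpha_j * beta_i). Collecting: alpha ∧ beta = (-4*x*y) dx ∧ dy + (2*x*z - 2*y^2) dy ∧ dz + (4*x*z) dx ∧ dz.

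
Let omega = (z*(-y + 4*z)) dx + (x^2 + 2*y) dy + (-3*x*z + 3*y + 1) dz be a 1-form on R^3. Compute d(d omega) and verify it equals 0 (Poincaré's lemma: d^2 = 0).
d(d omega) = 0

Step 1: d omega = sum_{i<j} (∂f_j/∂x_i - ∂f_i/∂x_j) dx_i ∧ dx_j:
  coeff of dx ∧ dy: 2*x + z
  coeff of dx ∧ dz: y - 11*z
  coeff of dy ∧ dz: 3
Step 2: Apply d again to each 2-form coefficient. The only possible 3-form in R^3 is dx ∧ dy ∧ dz, with coefficient
  ∂(coeff of dy∧dz)/∂x - ∂(coeff of dx∧dz)/∂y + ∂(coeff of dx∧dy)/∂z
  = ∂/∂x (3) - ∂/∂y (y - 11*z) + ∂/∂z (2*x + z).
Each of these terms simplifies to sums of mixed partials that cancel in pairs. The result is 0 (by equality of mixed partials for smooth functions — Schwarz / Clairaut).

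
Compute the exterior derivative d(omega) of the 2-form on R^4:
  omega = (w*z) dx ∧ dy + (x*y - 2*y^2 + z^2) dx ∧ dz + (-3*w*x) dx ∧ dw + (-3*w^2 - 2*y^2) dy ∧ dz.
d(omega) = (w - x + 4*y) dx ∧ dy ∧ dz + (z) dx ∧ dy ∧ dw + (-6*w) dy ∧ dz ∧ dw

For a 2-form omega = sum_{i<j} g_{ij} dx_i ∧ dx_j, the exterior derivative is
  d(omega) = sum_{i<j} d(g_{ij}) ∧ dx_i ∧ dx_j = sum_{i<j, k} (∂g_{ij}/∂x_k) dx_k ∧ dx_i ∧ dx_j.
Expand each term, using dx_k ∧ dx_i ∧ dx_j = sgn(permutation) dx_{(a)} ∧ dx_{(b)} ∧ dx_{(c)} with (a < b < c) sorted:
  d(w*z) includes (∂/∂z)(w*z) dz = (w) dz, which multiplied by dx ∧ dy gives (w) dx ∧ dy ∧ dz
  d(w*z) includes (∂/∂w)(w*z) dw = (z) dw, which multiplied by dx ∧ dy gives (z) dx ∧ dy ∧ dw
  d(x*y - 2*y^2 + z^2) includes (∂/∂y)(x*y - 2*y^2 + z^2) dy = (x - 4*y) dy, which multiplied by dx ∧ dz gives (-x + 4*y) dx ∧ dy ∧ dz
  d(-3*w^2 - 2*y^2) includes (∂/∂w)(-3*w^2 - 2*y^2) dw = (-6*w) dw, which multiplied by dy ∧ dz gives (-6*w) dy ∧ dz ∧ dw
Collecting like 3-forms: d(omega) = (w - x + 4*y) dx ∧ dy ∧ dz + (z) dx ∧ dy ∧ dw + (-6*w) dy ∧ dz ∧ dw.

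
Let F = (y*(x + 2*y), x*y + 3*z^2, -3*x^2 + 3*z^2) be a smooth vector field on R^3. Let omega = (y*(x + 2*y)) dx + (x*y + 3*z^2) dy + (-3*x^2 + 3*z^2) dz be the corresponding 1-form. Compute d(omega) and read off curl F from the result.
d(omega) = (-6*z) dy ∧ dz + (6*x) dz ∧ dx + (-x - 3*y) dx ∧ dy; curl F = (-6*z, 6*x, -x - 3*y)

d omega = sum_{i<j} (∂f_j/∂x_i - ∂f_i/∂x_j) dx_i ∧ dx_j. Under the identification (dy ∧ dz, dz ∧ dx, dx ∧ dy) ↔ (e_x, e_y, e_z), the coefficients are exactly the components of curl F. Compute:
  ∂R/∂y - ∂Q/∂z = (0) - (6*z) = -6*z
  ∂P/∂z - ∂R/∂x = (0) - (-6*x) = 6*x
  ∂Q/∂x - ∂P/∂y = (y) - (x + 4*y) = -x - 3*y.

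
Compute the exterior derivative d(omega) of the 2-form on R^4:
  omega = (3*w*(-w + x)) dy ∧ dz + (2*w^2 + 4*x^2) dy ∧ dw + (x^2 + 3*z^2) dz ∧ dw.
d(omega) = (3*w) dx ∧ dy ∧ dz + (-6*w + 3*x) dy ∧ dz ∧ dw + (8*x) dx ∧ dy ∧ dw + (2*x) dx ∧ dz ∧ dw

For a 2-form omega = sum_{i<j} g_{ij} dx_i ∧ dx_j, the exterior derivative is
  d(omega) = sum_{i<j} d(g_{ij}) ∧ dx_i ∧ dx_j = sum_{i<j, k} (∂g_{ij}/∂x_k) dx_k ∧ dx_i ∧ dx_j.
Expand each term, using dx_k ∧ dx_i ∧ dx_j = sgn(permutation) dx_{(a)} ∧ dx_{(b)} ∧ dx_{(c)} with (a < b < c) sorted:
  d(3*w*(-w + x)) includes (∂/∂x)(3*w*(-w + x)) dx = (3*w) dx, which multiplied by dy ∧ dz gives (3*w) dx ∧ dy ∧ dz
  d(3*w*(-w + x)) includes (∂/∂w)(3*w*(-w + x)) dw = (-6*w + 3*x) dw, which multiplied by dy ∧ dz gives (-6*w + 3*x) dy ∧ dz ∧ dw
  d(2*w^2 + 4*x^2) includes (∂/∂x)(2*w^2 + 4*x^2) dx = (8*x) dx, which multiplied by dy ∧ dw gives (8*x) dx ∧ dy ∧ dw
  d(x^2 + 3*z^2) includes (∂/∂x)(x^2 + 3*z^2) dx = (2*x) dx, which multiplied by dz ∧ dw gives (2*x) dx ∧ dz ∧ dw
Collecting like 3-forms: d(omega) = (3*w) dx ∧ dy ∧ dz + (-6*w + 3*x) dy ∧ dz ∧ dw + (8*x) dx ∧ dy ∧ dw + (2*x) dx ∧ dz ∧ dw.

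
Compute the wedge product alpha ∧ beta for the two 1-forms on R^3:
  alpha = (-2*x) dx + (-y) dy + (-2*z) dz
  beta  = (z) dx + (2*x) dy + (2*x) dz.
alpha ∧ beta = (-4*x^2 + y*z) dx ∧ dy + (-4*x^2 + 2*z^2) dx ∧ dz + (2*x*(-y + 2*z)) dy ∧ dz

Distribute the wedge, using dx_i ∧ dx_j = -dx_j ∧ dx_i and dx_i ∧ dx_i = 0. For each pair (i, j) with i < j, the coefficient of dx_i ∧ dx_j in alpha ∧ beta is (alpha_i * beta_j - alpha_j * beta_i). Collecting: alpha ∧ beta = (-4*x^2 + y*z) dx ∧ dy + (-4*x^2 + 2*z^2) dx ∧ dz + (2*x*(-y + 2*z)) dy ∧ dz.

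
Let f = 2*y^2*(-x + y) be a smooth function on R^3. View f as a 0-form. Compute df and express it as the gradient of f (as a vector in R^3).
df = (-2*y^2) dx + (2*y*(-2*x + 3*y)) dy + (0) dz; grad f = (-2*y^2, 2*y*(-2*x + 3*y), 0)

For a 0-form f, d f = (∂f/∂x) dx + (∂f/∂y) dy + (∂f/∂z) dz. The components of the vector representation are exactly the entries of grad f in Cartesian coordinates:
  ∂f/∂x = -2*y^2
  ∂f/∂y = 2*y*(-2*x + 3*y)
  ∂f/∂z = 0.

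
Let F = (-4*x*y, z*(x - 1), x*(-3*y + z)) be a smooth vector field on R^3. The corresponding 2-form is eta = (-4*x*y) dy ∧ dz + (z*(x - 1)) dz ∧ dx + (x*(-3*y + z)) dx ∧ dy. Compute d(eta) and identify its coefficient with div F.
d(eta) = (x - 4*y) dx ∧ dy ∧ dz; div F = x - 4*y

For a 2-form in R^3 of the form above, applying d gives a 3-form with coefficient ∂P/∂x + ∂Q/∂y + ∂R/∂z:
  ∂P/∂x = -4*y
  ∂Q/∂y = 0
  ∂R/∂z = x
Sum = x - 4*y, which is exactly div F.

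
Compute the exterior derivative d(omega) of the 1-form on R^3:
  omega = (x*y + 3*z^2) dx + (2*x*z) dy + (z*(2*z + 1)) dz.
d(omega) = (-x + 2*z) dx ∧ dy + (-6*z) dx ∧ dz + (-2*x) dy ∧ dz

For a 1-form omega = sum_i f_i dx_i, the exterior derivative is
  d(omega) = sum_{i < j} (∂f_j/∂x_i - ∂f_i/∂x_j) dx_i ∧ dx_j.
  coefficient of dx ∧ dy: ∂f_2/∂x - ∂f_1/∂y = ∂(2*x*z)/∂x - ∂(x*y + 3*z^2)/∂y = -x + 2*z
  coefficient of dx ∧ dz: ∂f_3/∂x - ∂f_1/∂z = ∂(z*(2*z + 1))/∂x - ∂(x*y + 3*z^2)/∂z = -6*z
  coefficient of dy ∧ dz: ∂f_3/∂y - ∂f_2/∂z = ∂(z*(2*z + 1))/∂y - ∂(2*x*z)/∂z = -2*x
Assembling: d(omega) = (-x + 2*z) dx ∧ dy + (-6*z) dx ∧ dz + (-2*x) dy ∧ dz.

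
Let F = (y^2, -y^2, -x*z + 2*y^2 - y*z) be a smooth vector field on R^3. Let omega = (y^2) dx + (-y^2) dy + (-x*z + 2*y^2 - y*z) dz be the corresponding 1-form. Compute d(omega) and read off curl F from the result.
d(omega) = (4*y - z) dy ∧ dz + (z) dz ∧ dx + (-2*y) dx ∧ dy; curl F = (4*y - z, z, -2*y)

d omega = sum_{i<j} (∂f_j/∂x_i - ∂f_i/∂x_j) dx_i ∧ dx_j. Under the identification (dy ∧ dz, dz ∧ dx, dx ∧ dy) ↔ (e_x, e_y, e_z), the coefficients are exactly the components of curl F. Compute:
  ∂R/∂y - ∂Q/∂z = (4*y - z) - (0) = 4*y - z
  ∂P/∂z - ∂R/∂x = (0) - (-z) = z
  ∂Q/∂x - ∂P/∂y = (0) - (2*y) = -2*y.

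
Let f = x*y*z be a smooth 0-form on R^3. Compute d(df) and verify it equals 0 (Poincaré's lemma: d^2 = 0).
d(df) = 0

Step 1: df = sum_i (∂f/∂x_i) dx_i = (y*z) dx + (x*z) dy + (x*y) dz.
Step 2: Apply d again. Using the 1-form formula, the coefficient of dx ∧ dy in d(df) is ∂^2 f/∂x ∂y - ∂^2 f/∂y ∂x = (z) - (z) = 0 (equality of mixed partials for smooth f).
Similarly for dx ∧ dz and dy ∧ dz — all coefficients vanish. So d(df) = 0.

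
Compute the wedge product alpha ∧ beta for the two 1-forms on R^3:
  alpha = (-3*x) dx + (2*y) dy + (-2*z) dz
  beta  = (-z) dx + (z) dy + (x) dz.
alpha ∧ beta = (z*(-3*x + 2*y)) dx ∧ dy + (-3*x^2 - 2*z^2) dx ∧ dz + (2*x*y + 2*z^2) dy ∧ dz

Distribute the wedge, using dx_i ∧ dx_j = -dx_j ∧ dx_i and dx_i ∧ dx_i = 0. For each pair (i, j) with i < j, the coefficient of dx_i ∧ dx_j in alpha ∧ beta is (alpha_i * beta_j - alpha_j * beta_i). Collecting: alpha ∧ beta = (z*(-3*x + 2*y)) dx ∧ dy + (-3*x^2 - 2*z^2) dx ∧ dz + (2*x*y + 2*z^2) dy ∧ dz.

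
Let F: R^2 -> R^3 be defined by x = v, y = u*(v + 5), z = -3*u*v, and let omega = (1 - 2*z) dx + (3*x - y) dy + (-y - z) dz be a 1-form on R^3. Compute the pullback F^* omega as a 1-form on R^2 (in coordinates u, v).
F^* omega = (-7*u*v^2 + 5*u*v - 25*u + 3*v^2 + 15*v) du + (-7*u^2*v + 10*u^2 + 9*u*v + 1) dv

Using F^*(f dg) = (f ∘ F) d(g ∘ F), substitute each coordinate x_i by F_i(u, v) in f_i, and replace dx_i by d F_i = (∂F_i/∂u) du + (∂F_i/∂v) dv.
  For the x component: f_1(F) = 6*u*v + 1; d F_1 = (0) du + (1) dv
  For the y component: f_2(F) = -u*v - 5*u + 3*v; d F_2 = (v + 5) du + (u) dv
  For the z component: f_3(F) = u*(2*v - 5); d F_3 = (-3*v) du + (-3*u) dv
Combining and collecting du, dv coefficients:
  coeff of du: -7*u*v^2 + 5*u*v - 25*u + 3*v^2 + 15*v
  coeff of dv: -7*u^2*v + 10*u^2 + 9*u*v + 1
F^* omega = (-7*u*v^2 + 5*u*v - 25*u + 3*v^2 + 15*v) du + (-7*u^2*v + 10*u^2 + 9*u*v + 1) dv.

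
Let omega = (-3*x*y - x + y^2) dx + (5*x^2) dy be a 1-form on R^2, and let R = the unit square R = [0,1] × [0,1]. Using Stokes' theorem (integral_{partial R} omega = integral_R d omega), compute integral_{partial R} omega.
integral_(partial R) omega = 11/2

Stokes: integral_partial_R omega = integral_R d omega with d omega = (∂Q/∂x - ∂P/∂y) dx ∧ dy.
  ∂Q/∂x = 10*x
  ∂P/∂y = -3*x + 2*y
  integrand = ∂Q/∂x - ∂P/∂y = 13*x - 2*y.
Integrating over R: integral_0^1 integral_0^1 (13*x - 2*y) dx dy = 11/2.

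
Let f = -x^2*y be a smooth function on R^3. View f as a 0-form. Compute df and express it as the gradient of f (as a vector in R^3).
df = (-2*x*y) dx + (-x^2) dy + (0) dz; grad f = (-2*x*y, -x^2, 0)

For a 0-form f, d f = (∂f/∂x) dx + (∂f/∂y) dy + (∂f/∂z) dz. The components of the vector representation are exactly the entries of grad f in Cartesian coordinates:
  ∂f/∂x = -2*x*y
  ∂f/∂y = -x^2
  ∂f/∂z = 0.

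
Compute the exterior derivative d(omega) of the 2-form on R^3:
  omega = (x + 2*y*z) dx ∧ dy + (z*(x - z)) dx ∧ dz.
d(omega) = (2*y) dx ∧ dy ∧ dz

For a 2-form omega = sum_{i<j} g_{ij} dx_i ∧ dx_j, the exterior derivative is
  d(omega) = sum_{i<j} d(g_{ij}) ∧ dx_i ∧ dx_j = sum_{i<j, k} (∂g_{ij}/∂x_k) dx_k ∧ dx_i ∧ dx_j.
Expand each term, using dx_k ∧ dx_i ∧ dx_j = sgn(permutation) dx_{(a)} ∧ dx_{(b)} ∧ dx_{(c)} with (a < b < c) sorted:
  d(x + 2*y*z) includes (∂/∂z)(x + 2*y*z) dz = (2*y) dz, which multiplied by dx ∧ dy gives (2*y) dx ∧ dy ∧ dz
Collecting like 3-forms: d(omega) = (2*y) dx ∧ dy ∧ dz.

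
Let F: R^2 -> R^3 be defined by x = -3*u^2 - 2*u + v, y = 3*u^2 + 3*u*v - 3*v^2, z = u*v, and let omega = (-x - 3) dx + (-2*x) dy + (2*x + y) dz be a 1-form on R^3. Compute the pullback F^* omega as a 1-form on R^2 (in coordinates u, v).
F^* omega = (18*u^3 + 15*u^2*v + 6*u^2 + 3*u*v^2 + 2*u*v + 14*u - 3*v^3 - 4*v^2 + 2*v + 6) du + (15*u^3 - 33*u^2*v + 11*u^2 - 3*u*v^2 - 28*u*v + 2*u + 12*v^2 - v - 3) dv

Using F^*(f dg) = (f ∘ F) d(g ∘ F), substitute each coordinate x_i by F_i(u, v) in f_i, and replace dx_i by d F_i = (∂F_i/∂u) du + (∂F_i/∂v) dv.
  For the x component: f_1(F) = 3*u^2 + 2*u - v - 3; d F_1 = (-6*u - 2) du + (1) dv
  For the y component: f_2(F) = 6*u^2 + 4*u - 2*v; d F_2 = (6*u + 3*v) du + (3*u - 6*v) dv
  For the z component: f_3(F) = -3*u^2 + 3*u*v - 4*u - 3*v^2 + 2*v; d F_3 = (v) du + (u) dv
Combining and collecting du, dv coefficients:
  coeff of du: 18*u^3 + 15*u^2*v + 6*u^2 + 3*u*v^2 + 2*u*v + 14*u - 3*v^3 - 4*v^2 + 2*v + 6
  coeff of dv: 15*u^3 - 33*u^2*v + 11*u^2 - 3*u*v^2 - 28*u*v + 2*u + 12*v^2 - v - 3
F^* omega = (18*u^3 + 15*u^2*v + 6*u^2 + 3*u*v^2 + 2*u*v + 14*u - 3*v^3 - 4*v^2 + 2*v + 6) du + (15*u^3 - 33*u^2*v + 11*u^2 - 3*u*v^2 - 28*u*v + 2*u + 12*v^2 - v - 3) dv.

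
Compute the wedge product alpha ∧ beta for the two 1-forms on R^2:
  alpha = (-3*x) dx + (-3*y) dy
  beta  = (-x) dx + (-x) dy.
alpha ∧ beta = (3*x*(x - y)) dx ∧ dy

Distribute the wedge, using dx_i ∧ dx_j = -dx_j ∧ dx_i and dx_i ∧ dx_i = 0. For each pair (i, j) with i < j, the coefficient of dx_i ∧ dx_j in alpha ∧ beta is (alpha_i * beta_j - alpha_j * beta_i). Collecting: alpha ∧ beta = (3*x*(x - y)) dx ∧ dy.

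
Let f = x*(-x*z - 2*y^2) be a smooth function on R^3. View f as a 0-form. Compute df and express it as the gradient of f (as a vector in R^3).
df = (-2*x*z - 2*y^2) dx + (-4*x*y) dy + (-x^2) dz; grad f = (-2*x*z - 2*y^2, -4*x*y, -x^2)

For a 0-form f, d f = (∂f/∂x) dx + (∂f/∂y) dy + (∂f/∂z) dz. The components of the vector representation are exactly the entries of grad f in Cartesian coordinates:
  ∂f/∂x = -2*x*z - 2*y^2
  ∂f/∂y = -4*x*y
  ∂f/∂z = -x^2.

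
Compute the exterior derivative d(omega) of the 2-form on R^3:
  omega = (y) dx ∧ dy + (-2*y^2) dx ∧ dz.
d(omega) = (4*y) dx ∧ dy ∧ dz

For a 2-form omega = sum_{i<j} g_{ij} dx_i ∧ dx_j, the exterior derivative is
  d(omega) = sum_{i<j} d(g_{ij}) ∧ dx_i ∧ dx_j = sum_{i<j, k} (∂g_{ij}/∂x_k) dx_k ∧ dx_i ∧ dx_j.
Expand each term, using dx_k ∧ dx_i ∧ dx_j = sgn(permutation) dx_{(a)} ∧ dx_{(b)} ∧ dx_{(c)} with (a < b < c) sorted:
  d(-2*y^2) includes (∂/∂y)(-2*y^2) dy = (-4*y) dy, which multiplied by dx ∧ dz gives (4*y) dx ∧ dy ∧ dz
Collecting like 3-forms: d(omega) = (4*y) dx ∧ dy ∧ dz.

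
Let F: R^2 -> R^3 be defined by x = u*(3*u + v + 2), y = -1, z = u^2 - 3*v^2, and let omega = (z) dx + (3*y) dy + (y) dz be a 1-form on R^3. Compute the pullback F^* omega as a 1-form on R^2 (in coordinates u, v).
F^* omega = (6*u^3 + u^2*v + 2*u^2 - 18*u*v^2 - 2*u - 3*v^3 - 6*v^2) du + (u^3 - 3*u*v^2 + 6*v) dv

Using F^*(f dg) = (f ∘ F) d(g ∘ F), substitute each coordinate x_i by F_i(u, v) in f_i, and replace dx_i by d F_i = (∂F_i/∂u) du + (∂F_i/∂v) dv.
  For the x component: f_1(F) = u^2 - 3*v^2; d F_1 = (6*u + v + 2) du + (u) dv
  For the y component: f_2(F) = -3; d F_2 = (0) du + (0) dv
  For the z component: f_3(F) = -1; d F_3 = (2*u) du + (-6*v) dv
Combining and collecting du, dv coefficients:
  coeff of du: 6*u^3 + u^2*v + 2*u^2 - 18*u*v^2 - 2*u - 3*v^3 - 6*v^2
  coeff of dv: u^3 - 3*u*v^2 + 6*v
F^* omega = (6*u^3 + u^2*v + 2*u^2 - 18*u*v^2 - 2*u - 3*v^3 - 6*v^2) du + (u^3 - 3*u*v^2 + 6*v) dv.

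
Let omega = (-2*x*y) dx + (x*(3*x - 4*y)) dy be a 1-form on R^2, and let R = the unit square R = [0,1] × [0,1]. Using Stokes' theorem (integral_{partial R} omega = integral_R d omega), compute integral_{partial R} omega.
integral_(partial R) omega = 2

Stokes: integral_partial_R omega = integral_R d omega with d omega = (∂Q/∂x - ∂P/∂y) dx ∧ dy.
  ∂Q/∂x = 6*x - 4*y
  ∂P/∂y = -2*x
  integrand = ∂Q/∂x - ∂P/∂y = 8*x - 4*y.
Integrating over R: integral_0^1 integral_0^1 (8*x - 4*y) dx dy = 2.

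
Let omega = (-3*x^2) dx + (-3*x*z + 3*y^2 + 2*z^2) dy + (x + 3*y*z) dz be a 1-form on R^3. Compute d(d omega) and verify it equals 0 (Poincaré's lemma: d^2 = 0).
d(d omega) = 0

Step 1: d omega = sum_{i<j} (∂f_j/∂x_i - ∂f_i/∂x_j) dx_i ∧ dx_j:
  coeff of dx ∧ dy: -3*z
  coeff of dx ∧ dz: 1
  coeff of dy ∧ dz: 3*x - z
Step 2: Apply d again to each 2-form coefficient. The only possible 3-form in R^3 is dx ∧ dy ∧ dz, with coefficient
  ∂(coeff of dy∧dz)/∂x - ∂(coeff of dx∧dz)/∂y + ∂(coeff of dx∧dy)/∂z
  = ∂/∂x (3*x - z) - ∂/∂y (1) + ∂/∂z (-3*z).
Each of these terms simplifies to sums of mixed partials that cancel in pairs. The result is 0 (by equality of mixed partials for smooth functions — Schwarz / Clairaut).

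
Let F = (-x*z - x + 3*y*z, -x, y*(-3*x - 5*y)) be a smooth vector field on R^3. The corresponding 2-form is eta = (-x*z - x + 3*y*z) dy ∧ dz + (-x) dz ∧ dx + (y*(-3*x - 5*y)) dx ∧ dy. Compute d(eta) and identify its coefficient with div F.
d(eta) = (-z - 1) dx ∧ dy ∧ dz; div F = -z - 1

For a 2-form in R^3 of the form above, applying d gives a 3-form with coefficient ∂P/∂x + ∂Q/∂y + ∂R/∂z:
  ∂P/∂x = -z - 1
  ∂Q/∂y = 0
  ∂R/∂z = 0
Sum = -z - 1, which is exactly div F.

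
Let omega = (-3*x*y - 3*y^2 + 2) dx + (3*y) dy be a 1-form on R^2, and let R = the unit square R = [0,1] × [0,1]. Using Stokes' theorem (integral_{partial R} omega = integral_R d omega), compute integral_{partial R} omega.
integral_(partial R) omega = 9/2

Stokes: integral_partial_R omega = integral_R d omega with d omega = (∂Q/∂x - ∂P/∂y) dx ∧ dy.
  ∂Q/∂x = 0
  ∂P/∂y = -3*x - 6*y
  integrand = ∂Q/∂x - ∂P/∂y = 3*x + 6*y.
Integrating over R: integral_0^1 integral_0^1 (3*x + 6*y) dx dy = 9/2.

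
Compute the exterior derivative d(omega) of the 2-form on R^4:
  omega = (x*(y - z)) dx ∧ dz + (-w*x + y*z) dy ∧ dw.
d(omega) = (-x) dx ∧ dy ∧ dz + (-w) dx ∧ dy ∧ dw + (-y) dy ∧ dz ∧ dw

For a 2-form omega = sum_{i<j} g_{ij} dx_i ∧ dx_j, the exterior derivative is
  d(omega) = sum_{i<j} d(g_{ij}) ∧ dx_i ∧ dx_j = sum_{i<j, k} (∂g_{ij}/∂x_k) dx_k ∧ dx_i ∧ dx_j.
Expand each term, using dx_k ∧ dx_i ∧ dx_j = sgn(permutation) dx_{(a)} ∧ dx_{(b)} ∧ dx_{(c)} with (a < b < c) sorted:
  d(x*(y - z)) includes (∂/∂y)(x*(y - z)) dy = (x) dy, which multiplied by dx ∧ dz gives (-x) dx ∧ dy ∧ dz
  d(-w*x + y*z) includes (∂/∂x)(-w*x + y*z) dx = (-w) dx, which multiplied by dy ∧ dw gives (-w) dx ∧ dy ∧ dw
  d(-w*x + y*z) includes (∂/∂z)(-w*x + y*z) dz = (y) dz, which multiplied by dy ∧ dw gives (-y) dy ∧ dz ∧ dw
Collecting like 3-forms: d(omega) = (-x) dx ∧ dy ∧ dz + (-w) dx ∧ dy ∧ dw + (-y) dy ∧ dz ∧ dw.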